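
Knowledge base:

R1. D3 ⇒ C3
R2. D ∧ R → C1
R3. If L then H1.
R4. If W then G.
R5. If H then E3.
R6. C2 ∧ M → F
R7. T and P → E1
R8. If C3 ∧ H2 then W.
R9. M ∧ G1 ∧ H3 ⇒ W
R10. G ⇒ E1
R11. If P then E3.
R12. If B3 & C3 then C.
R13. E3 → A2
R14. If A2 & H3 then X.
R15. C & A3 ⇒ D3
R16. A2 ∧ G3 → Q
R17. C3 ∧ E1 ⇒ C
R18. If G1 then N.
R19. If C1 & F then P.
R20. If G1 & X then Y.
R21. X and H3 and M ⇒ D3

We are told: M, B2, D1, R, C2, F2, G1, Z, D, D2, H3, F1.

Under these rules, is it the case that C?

C1  (by R2: D, R)
F  (by R6: C2, M)
W  (by R9: M, G1, H3)
P  (by R19: C1, F)
G  (by R4: W)
E1  (by R10: G)
E3  (by R11: P)
A2  (by R13: E3)
X  (by R14: A2, H3)
D3  (by R21: X, H3, M)
C3  (by R1: D3)
C  (by R17: C3, E1)

Yes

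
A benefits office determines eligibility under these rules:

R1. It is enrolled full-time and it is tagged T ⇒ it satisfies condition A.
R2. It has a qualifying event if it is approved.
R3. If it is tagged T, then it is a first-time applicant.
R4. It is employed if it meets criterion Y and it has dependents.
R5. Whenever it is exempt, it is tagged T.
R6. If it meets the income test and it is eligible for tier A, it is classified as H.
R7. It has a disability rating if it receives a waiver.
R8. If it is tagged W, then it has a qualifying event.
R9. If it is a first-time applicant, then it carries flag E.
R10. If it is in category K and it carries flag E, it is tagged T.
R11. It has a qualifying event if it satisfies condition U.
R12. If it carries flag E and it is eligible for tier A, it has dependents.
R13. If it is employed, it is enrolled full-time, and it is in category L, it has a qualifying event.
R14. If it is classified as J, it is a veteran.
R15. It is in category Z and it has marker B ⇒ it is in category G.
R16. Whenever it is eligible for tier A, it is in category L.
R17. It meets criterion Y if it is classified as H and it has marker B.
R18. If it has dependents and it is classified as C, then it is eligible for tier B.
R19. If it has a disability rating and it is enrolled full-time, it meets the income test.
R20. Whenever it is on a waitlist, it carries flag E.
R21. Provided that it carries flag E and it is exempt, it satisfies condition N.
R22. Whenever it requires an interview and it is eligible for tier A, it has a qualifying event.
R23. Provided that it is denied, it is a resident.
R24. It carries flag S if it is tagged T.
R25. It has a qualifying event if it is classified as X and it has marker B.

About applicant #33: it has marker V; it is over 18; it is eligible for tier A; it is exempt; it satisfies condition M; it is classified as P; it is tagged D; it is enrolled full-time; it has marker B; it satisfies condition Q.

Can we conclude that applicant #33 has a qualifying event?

No

Forward chaining from the given facts derives: is tagged T, is in category L, carries flag S, satisfies condition A, is a first-time applicant, carries flag E, has dependents, satisfies condition N.
Rules concluding "it has a qualifying event": R2 needs "it is approved"; R8 needs "it is tagged W"; R11 needs "it satisfies condition U"; R13 needs "it is employed"; R22 needs "it requires an interview"; R25 needs "it is classified as X" — none of these are established.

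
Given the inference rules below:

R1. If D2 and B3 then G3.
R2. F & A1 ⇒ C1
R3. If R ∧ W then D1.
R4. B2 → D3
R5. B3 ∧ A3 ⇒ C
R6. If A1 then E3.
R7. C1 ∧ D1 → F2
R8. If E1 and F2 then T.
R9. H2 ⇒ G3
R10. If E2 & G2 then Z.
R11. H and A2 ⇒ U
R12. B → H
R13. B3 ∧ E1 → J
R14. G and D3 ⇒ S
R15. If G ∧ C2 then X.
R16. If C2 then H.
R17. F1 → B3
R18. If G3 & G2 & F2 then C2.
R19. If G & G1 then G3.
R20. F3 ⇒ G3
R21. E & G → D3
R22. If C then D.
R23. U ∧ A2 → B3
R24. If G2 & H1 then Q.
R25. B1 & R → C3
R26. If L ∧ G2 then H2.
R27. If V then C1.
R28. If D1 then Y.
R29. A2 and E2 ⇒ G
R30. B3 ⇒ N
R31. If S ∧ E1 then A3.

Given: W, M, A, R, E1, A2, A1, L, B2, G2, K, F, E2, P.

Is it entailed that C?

Yes

C1  (by R2: F, A1)
D1  (by R3: R, W)
D3  (by R4: B2)
F2  (by R7: C1, D1)
H2  (by R26: L, G2)
G  (by R29: A2, E2)
G3  (by R9: H2)
S  (by R14: G, D3)
C2  (by R18: G3, G2, F2)
A3  (by R31: S, E1)
H  (by R16: C2)
U  (by R11: H, A2)
B3  (by R23: U, A2)
C  (by R5: B3, A3)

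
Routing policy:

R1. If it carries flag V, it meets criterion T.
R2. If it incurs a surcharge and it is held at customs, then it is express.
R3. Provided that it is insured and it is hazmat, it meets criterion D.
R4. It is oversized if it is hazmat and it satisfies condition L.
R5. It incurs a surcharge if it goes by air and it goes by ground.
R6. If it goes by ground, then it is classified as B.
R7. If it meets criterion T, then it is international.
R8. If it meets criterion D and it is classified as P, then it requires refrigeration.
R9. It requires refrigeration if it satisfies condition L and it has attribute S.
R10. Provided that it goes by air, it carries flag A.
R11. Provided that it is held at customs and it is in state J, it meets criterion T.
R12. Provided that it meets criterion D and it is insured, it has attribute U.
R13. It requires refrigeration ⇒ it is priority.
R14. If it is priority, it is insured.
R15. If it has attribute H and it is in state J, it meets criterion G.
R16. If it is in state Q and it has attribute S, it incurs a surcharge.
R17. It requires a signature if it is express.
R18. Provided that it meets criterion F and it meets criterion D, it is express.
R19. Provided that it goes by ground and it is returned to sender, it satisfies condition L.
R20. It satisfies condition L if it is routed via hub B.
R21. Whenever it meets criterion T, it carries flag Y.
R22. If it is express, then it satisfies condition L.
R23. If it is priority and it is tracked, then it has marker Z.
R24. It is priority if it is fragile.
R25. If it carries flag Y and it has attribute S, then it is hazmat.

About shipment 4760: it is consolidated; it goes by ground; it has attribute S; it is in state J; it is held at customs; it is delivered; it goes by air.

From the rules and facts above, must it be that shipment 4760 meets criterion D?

By R5 (it goes by air, it goes by ground): it incurs a surcharge.
By R11 (it is held at customs, it is in state J): it meets criterion T.
By R21 (it meets criterion T): it carries flag Y.
By R25 (it carries flag Y, it has attribute S): it is hazmat.
By R2 (it incurs a surcharge, it is held at customs): it is express.
By R22 (it is express): it satisfies condition L.
By R9 (it satisfies condition L, it has attribute S): it requires refrigeration.
By R13 (it requires refrigeration): it is priority.
By R14 (it is priority): it is insured.
By R3 (it is insured, it is hazmat): it meets criterion D.

Yes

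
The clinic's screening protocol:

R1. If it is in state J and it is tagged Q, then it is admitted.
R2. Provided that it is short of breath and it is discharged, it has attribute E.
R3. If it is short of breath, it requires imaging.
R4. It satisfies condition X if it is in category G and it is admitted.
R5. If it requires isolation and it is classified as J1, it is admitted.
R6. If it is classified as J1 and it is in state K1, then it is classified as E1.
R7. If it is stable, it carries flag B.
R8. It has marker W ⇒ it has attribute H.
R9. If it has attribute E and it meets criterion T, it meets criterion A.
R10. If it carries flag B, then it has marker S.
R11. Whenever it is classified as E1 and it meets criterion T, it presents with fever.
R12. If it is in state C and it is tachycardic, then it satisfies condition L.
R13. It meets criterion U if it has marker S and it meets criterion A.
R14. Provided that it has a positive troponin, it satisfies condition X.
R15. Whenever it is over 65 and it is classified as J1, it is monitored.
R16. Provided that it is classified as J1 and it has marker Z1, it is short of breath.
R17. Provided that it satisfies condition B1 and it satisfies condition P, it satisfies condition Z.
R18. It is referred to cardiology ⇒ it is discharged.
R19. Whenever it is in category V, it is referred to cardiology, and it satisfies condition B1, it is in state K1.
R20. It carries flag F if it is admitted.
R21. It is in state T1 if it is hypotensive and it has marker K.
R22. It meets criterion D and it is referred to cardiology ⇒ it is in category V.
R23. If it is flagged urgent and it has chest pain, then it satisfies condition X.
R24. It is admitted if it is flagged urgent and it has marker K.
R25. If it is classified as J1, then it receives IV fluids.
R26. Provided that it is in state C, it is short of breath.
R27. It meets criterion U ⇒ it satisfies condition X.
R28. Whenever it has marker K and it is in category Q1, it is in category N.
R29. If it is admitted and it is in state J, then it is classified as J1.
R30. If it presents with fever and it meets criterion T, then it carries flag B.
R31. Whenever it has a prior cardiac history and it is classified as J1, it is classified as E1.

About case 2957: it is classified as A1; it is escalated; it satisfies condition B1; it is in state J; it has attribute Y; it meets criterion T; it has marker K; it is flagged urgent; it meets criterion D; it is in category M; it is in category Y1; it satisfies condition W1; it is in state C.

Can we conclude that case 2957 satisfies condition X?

No

Forward chaining from the given facts derives: is admitted, is short of breath, is classified as J1, requires imaging, carries flag F, receives IV fluids.
Rules concluding "it satisfies condition X": R4 needs "it is in category G"; R14 needs "it has a positive troponin"; R23 needs "it has chest pain"; R27 needs "it meets criterion U" — none of these are established.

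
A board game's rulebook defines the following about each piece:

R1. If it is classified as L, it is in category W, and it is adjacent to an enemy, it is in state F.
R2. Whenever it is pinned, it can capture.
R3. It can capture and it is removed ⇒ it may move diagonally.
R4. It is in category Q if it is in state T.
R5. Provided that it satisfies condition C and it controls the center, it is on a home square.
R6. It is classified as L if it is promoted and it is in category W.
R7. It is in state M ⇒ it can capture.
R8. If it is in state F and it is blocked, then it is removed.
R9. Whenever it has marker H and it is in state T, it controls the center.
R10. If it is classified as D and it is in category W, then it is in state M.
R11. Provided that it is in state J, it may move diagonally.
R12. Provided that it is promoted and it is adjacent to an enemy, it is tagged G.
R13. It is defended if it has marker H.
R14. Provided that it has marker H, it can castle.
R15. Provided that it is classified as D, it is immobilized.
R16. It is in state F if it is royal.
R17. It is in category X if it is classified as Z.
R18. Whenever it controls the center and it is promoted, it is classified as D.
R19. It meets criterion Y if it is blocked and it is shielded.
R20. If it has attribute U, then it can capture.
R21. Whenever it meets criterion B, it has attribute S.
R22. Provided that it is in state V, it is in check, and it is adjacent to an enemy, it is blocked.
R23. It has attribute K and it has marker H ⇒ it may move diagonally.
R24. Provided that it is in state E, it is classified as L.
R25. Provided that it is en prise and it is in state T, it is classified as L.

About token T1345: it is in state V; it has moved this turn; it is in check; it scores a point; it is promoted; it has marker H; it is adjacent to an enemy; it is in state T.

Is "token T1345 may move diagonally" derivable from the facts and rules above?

Forward chaining from the given facts derives: is in category Q, controls the center, is tagged G, is defended, can castle, is classified as D, is blocked, is immobilized.
Rules concluding "it may move diagonally": R3 needs "it can capture"; R11 needs "it is in state J"; R23 needs "it has attribute K" — none of these are established.

No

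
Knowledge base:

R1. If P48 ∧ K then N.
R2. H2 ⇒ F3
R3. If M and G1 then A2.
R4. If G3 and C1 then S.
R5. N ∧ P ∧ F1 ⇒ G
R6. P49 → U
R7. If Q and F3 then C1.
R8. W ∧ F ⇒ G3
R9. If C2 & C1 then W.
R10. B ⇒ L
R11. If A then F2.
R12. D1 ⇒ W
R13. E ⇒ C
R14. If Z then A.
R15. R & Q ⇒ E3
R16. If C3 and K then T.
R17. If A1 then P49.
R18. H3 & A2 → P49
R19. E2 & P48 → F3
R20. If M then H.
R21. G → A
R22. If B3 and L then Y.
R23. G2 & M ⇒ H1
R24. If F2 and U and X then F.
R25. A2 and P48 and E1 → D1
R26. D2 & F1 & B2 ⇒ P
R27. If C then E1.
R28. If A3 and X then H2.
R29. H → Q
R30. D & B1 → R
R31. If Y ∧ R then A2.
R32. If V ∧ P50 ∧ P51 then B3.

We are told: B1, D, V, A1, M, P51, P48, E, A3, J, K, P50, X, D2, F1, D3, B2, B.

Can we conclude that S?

Yes

N  (by R1: P48, K)
L  (by R10: B)
C  (by R13: E)
P49  (by R17: A1)
H  (by R20: M)
P  (by R26: D2, F1, B2)
E1  (by R27: C)
H2  (by R28: A3, X)
Q  (by R29: H)
R  (by R30: D, B1)
B3  (by R32: V, P50, P51)
F3  (by R2: H2)
G  (by R5: N, P, F1)
U  (by R6: P49)
C1  (by R7: Q, F3)
A  (by R21: G)
Y  (by R22: B3, L)
A2  (by R31: Y, R)
F2  (by R11: A)
F  (by R24: F2, U, X)
D1  (by R25: A2, P48, E1)
W  (by R12: D1)
G3  (by R8: W, F)
S  (by R4: G3, C1)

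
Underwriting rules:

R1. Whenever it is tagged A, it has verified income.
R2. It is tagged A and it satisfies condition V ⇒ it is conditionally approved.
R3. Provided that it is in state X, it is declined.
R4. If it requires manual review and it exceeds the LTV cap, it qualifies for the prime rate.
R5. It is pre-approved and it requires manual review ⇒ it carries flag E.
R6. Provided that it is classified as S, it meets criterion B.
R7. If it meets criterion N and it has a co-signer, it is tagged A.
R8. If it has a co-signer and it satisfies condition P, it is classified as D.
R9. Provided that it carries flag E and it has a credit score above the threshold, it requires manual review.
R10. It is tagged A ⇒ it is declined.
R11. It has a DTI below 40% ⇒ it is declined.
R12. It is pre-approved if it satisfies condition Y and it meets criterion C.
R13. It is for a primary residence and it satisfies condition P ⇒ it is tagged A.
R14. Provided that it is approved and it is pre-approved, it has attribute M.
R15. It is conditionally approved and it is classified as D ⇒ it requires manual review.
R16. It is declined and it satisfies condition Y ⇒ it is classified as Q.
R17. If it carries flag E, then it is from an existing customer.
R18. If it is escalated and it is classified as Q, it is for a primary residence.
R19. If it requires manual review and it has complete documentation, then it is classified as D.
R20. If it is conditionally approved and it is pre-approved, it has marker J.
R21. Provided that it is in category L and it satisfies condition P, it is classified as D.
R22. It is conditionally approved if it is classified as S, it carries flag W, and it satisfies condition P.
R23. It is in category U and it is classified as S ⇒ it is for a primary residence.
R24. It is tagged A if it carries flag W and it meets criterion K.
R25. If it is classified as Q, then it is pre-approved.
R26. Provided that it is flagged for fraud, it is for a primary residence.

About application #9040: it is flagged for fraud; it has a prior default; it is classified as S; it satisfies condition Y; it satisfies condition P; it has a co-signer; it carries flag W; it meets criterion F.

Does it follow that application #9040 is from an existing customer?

By R8 (it has a co-signer, it satisfies condition P): it is classified as D.
By R22 (it is classified as S, it carries flag W, it satisfies condition P): it is conditionally approved.
By R26 (it is flagged for fraud): it is for a primary residence.
By R13 (it is for a primary residence, it satisfies condition P): it is tagged A.
By R15 (it is conditionally approved, it is classified as D): it requires manual review.
By R10 (it is tagged A): it is declined.
By R16 (it is declined, it satisfies condition Y): it is classified as Q.
By R25 (it is classified as Q): it is pre-approved.
By R5 (it is pre-approved, it requires manual review): it carries flag E.
By R17 (it carries flag E): it is from an existing customer.

Yes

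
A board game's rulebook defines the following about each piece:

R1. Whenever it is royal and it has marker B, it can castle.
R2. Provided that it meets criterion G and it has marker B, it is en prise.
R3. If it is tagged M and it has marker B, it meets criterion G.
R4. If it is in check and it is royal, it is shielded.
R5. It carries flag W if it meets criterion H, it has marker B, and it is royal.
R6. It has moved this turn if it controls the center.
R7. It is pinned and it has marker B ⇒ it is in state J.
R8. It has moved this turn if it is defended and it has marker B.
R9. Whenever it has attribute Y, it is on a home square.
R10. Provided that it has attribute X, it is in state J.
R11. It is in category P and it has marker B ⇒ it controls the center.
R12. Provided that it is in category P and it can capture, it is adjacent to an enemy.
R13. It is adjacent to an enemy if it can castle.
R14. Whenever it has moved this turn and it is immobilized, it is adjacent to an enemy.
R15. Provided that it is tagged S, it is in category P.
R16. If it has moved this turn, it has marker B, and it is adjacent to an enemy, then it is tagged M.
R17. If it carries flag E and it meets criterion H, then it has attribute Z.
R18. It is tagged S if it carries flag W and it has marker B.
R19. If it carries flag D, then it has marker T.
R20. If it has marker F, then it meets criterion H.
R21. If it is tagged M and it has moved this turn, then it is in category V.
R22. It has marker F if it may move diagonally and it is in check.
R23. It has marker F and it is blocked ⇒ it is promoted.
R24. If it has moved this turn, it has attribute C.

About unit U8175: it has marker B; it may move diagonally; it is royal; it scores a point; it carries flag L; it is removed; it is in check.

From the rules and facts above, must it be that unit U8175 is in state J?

Forward chaining from the given facts derives: can castle, is shielded, is adjacent to an enemy, has marker F, meets criterion H, carries flag W, is tagged S, is in category P, controls the center, has moved this turn, is tagged M, is in category V, has attribute C, meets criterion G, is en prise.
Rules concluding "it is in state J": R7 needs "it is pinned"; R10 needs "it has attribute X" — none of these are established.

No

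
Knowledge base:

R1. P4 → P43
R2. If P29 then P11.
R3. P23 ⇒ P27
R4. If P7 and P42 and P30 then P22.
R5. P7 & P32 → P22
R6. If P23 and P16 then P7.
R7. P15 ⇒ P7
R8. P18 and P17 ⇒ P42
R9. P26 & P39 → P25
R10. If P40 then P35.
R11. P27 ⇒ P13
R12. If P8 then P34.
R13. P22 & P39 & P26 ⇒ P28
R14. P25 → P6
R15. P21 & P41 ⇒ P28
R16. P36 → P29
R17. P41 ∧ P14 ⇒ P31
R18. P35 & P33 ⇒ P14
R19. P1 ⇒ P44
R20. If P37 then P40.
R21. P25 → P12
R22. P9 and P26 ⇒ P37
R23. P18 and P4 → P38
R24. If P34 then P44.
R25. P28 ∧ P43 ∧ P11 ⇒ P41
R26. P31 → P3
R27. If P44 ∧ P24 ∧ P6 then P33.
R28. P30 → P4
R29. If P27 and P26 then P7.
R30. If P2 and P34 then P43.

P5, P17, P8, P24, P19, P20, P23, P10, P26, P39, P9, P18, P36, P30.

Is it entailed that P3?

P27  (by R3: P23)
P42  (by R8: P18, P17)
P25  (by R9: P26, P39)
P34  (by R12: P8)
P6  (by R14: P25)
P29  (by R16: P36)
P37  (by R22: P9, P26)
P44  (by R24: P34)
P33  (by R27: P44, P24, P6)
P4  (by R28: P30)
P7  (by R29: P27, P26)
P43  (by R1: P4)
P11  (by R2: P29)
P22  (by R4: P7, P42, P30)
P28  (by R13: P22, P39, P26)
P40  (by R20: P37)
P41  (by R25: P28, P43, P11)
P35  (by R10: P40)
P14  (by R18: P35, P33)
P31  (by R17: P41, P14)
P3  (by R26: P31)

Yes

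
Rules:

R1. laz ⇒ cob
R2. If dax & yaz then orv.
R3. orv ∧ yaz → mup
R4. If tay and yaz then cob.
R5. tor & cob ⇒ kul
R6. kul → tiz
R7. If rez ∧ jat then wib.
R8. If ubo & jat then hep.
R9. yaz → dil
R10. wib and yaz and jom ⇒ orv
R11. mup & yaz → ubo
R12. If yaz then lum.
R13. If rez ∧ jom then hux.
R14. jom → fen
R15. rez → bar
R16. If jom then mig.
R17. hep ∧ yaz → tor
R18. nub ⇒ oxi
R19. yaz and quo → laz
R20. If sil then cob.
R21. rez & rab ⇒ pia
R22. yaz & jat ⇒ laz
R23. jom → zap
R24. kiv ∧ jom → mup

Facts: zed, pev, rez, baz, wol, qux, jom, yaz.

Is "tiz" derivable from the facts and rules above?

Forward chaining from the given facts derives: dil, lum, hux, fen, bar, mig, zap.
The only rule concluding tiz is R6, which needs kul; that is never established.

No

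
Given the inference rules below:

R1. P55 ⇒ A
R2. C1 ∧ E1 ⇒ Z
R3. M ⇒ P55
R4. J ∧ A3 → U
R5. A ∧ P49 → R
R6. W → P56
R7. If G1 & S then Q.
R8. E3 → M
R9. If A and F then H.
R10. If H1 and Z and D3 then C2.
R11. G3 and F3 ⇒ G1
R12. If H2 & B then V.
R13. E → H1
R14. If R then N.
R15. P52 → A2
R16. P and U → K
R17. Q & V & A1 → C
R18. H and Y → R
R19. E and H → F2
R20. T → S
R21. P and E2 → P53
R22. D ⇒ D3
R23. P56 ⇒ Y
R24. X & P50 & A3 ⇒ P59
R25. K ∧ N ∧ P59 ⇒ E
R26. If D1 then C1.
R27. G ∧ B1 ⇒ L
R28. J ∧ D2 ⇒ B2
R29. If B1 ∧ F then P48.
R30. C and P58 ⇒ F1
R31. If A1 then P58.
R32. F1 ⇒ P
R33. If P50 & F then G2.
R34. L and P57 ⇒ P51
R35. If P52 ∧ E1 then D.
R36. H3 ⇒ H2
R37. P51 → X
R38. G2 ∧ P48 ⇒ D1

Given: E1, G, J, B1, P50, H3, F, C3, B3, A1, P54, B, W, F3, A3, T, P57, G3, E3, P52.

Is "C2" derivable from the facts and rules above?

U  (by R4: J, A3)
P56  (by R6: W)
M  (by R8: E3)
G1  (by R11: G3, F3)
S  (by R20: T)
Y  (by R23: P56)
L  (by R27: G, B1)
P48  (by R29: B1, F)
P58  (by R31: A1)
G2  (by R33: P50, F)
P51  (by R34: L, P57)
D  (by R35: P52, E1)
H2  (by R36: H3)
X  (by R37: P51)
D1  (by R38: G2, P48)
P55  (by R3: M)
Q  (by R7: G1, S)
V  (by R12: H2, B)
C  (by R17: Q, V, A1)
D3  (by R22: D)
P59  (by R24: X, P50, A3)
C1  (by R26: D1)
F1  (by R30: C, P58)
P  (by R32: F1)
A  (by R1: P55)
Z  (by R2: C1, E1)
H  (by R9: A, F)
K  (by R16: P, U)
R  (by R18: H, Y)
N  (by R14: R)
E  (by R25: K, N, P59)
H1  (by R13: E)
C2  (by R10: H1, Z, D3)

Yes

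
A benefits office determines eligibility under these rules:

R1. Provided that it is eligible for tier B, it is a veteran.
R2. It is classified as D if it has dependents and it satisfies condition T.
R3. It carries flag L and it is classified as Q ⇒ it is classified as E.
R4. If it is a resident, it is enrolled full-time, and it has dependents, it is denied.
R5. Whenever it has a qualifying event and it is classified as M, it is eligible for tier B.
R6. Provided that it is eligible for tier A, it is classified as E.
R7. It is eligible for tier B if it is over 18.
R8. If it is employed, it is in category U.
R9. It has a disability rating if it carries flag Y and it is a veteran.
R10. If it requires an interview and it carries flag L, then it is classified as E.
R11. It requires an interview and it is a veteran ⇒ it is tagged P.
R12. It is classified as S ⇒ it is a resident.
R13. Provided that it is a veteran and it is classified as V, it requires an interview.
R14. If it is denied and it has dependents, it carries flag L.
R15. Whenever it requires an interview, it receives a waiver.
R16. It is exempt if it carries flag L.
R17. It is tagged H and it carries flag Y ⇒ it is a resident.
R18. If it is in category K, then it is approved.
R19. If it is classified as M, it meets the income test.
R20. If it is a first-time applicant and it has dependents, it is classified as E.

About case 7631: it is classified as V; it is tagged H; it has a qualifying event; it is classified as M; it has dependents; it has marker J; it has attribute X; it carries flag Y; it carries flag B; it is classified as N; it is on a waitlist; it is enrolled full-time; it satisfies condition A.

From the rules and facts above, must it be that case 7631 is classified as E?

Yes

By R5 (it has a qualifying event, it is classified as M): it is eligible for tier B.
By R17 (it is tagged H, it carries flag Y): it is a resident.
By R1 (it is eligible for tier B): it is a veteran.
By R4 (it is a resident, it is enrolled full-time, it has dependents): it is denied.
By R13 (it is a veteran, it is classified as V): it requires an interview.
By R14 (it is denied, it has dependents): it carries flag L.
By R10 (it requires an interview, it carries flag L): it is classified as E.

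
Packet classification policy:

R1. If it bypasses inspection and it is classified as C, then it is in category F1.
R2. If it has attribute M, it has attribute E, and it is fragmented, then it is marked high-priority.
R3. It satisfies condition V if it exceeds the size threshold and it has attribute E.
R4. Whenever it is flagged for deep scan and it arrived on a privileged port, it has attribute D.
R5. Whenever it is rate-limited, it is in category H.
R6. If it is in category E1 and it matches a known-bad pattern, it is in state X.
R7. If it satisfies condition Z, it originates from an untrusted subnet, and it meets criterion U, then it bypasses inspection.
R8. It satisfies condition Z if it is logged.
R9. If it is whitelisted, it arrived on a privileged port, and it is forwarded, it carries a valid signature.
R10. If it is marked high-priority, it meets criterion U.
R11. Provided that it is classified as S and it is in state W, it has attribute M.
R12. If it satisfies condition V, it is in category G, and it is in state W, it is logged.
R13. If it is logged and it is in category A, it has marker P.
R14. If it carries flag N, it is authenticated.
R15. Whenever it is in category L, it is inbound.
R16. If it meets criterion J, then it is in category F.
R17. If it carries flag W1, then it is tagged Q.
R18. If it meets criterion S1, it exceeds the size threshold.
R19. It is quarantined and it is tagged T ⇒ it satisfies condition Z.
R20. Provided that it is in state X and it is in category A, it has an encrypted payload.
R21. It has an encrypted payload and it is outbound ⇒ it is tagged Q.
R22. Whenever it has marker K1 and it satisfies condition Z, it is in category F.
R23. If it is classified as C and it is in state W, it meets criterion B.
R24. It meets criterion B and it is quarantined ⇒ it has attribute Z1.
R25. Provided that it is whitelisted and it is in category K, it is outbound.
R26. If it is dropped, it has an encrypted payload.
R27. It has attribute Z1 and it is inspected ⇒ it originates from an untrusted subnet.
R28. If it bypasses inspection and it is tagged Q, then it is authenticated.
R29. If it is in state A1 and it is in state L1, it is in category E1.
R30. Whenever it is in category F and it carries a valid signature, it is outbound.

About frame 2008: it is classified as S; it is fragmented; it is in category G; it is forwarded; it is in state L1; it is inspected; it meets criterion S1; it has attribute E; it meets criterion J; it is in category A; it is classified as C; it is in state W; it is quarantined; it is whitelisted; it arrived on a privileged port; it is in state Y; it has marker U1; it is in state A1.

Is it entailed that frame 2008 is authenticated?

No

Forward chaining from the given facts derives: carries a valid signature, has attribute M, is in category F, exceeds the size threshold, meets criterion B, has attribute Z1, originates from an untrusted subnet, is in category E1, is outbound, is marked high-priority, satisfies condition V, meets criterion U, is logged, has marker P, satisfies condition Z, bypasses inspection, is in category F1.
Rules concluding "it is authenticated": R14 needs "it carries flag N"; R28 needs "it is tagged Q" — none of these are established.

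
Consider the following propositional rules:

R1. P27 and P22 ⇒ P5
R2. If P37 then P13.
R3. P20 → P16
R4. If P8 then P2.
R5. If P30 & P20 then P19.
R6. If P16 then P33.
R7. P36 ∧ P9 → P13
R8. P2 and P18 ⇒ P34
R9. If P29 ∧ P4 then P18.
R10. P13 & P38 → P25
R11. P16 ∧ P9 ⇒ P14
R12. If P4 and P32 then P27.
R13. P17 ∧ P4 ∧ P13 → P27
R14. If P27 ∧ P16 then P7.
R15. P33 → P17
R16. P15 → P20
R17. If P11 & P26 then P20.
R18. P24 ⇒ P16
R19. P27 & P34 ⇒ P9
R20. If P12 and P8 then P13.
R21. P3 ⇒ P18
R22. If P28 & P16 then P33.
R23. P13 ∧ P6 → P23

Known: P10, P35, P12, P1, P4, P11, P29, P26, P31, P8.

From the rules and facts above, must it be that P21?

Forward chaining from the given facts derives: P2, P18, P20, P13, P16, P33, P34, P17, P27, P7, P9, P14.
No rule has P21 as its conclusion, and it is not among the given facts.

No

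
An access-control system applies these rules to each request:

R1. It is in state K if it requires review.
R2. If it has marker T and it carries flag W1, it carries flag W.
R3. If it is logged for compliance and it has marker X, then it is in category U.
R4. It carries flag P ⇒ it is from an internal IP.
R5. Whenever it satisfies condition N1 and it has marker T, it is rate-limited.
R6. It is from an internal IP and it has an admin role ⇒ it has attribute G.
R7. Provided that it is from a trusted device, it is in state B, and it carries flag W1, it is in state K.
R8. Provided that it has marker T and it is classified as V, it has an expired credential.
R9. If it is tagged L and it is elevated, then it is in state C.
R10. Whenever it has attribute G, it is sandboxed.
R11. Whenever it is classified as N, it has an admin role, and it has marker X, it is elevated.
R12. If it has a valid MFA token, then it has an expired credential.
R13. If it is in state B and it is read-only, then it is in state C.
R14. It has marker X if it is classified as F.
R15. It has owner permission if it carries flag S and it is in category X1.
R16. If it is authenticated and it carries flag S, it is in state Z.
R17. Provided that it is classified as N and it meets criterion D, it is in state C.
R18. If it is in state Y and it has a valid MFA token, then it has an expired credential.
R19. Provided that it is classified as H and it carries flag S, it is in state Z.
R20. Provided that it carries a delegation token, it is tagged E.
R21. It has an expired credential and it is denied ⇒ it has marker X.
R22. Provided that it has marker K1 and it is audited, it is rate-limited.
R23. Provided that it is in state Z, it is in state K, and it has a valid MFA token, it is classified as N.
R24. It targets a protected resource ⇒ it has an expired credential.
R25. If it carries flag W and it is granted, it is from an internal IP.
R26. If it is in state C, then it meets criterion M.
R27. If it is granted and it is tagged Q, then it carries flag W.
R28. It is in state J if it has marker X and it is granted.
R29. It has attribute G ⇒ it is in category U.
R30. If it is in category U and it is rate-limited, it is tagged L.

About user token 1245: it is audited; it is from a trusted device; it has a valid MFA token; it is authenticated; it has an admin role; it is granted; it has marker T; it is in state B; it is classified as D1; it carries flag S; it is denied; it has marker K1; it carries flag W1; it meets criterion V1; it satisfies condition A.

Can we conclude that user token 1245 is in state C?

By R2 (it has marker T, it carries flag W1): it carries flag W.
By R7 (it is from a trusted device, it is in state B, it carries flag W1): it is in state K.
By R12 (it has a valid MFA token): it has an expired credential.
By R16 (it is authenticated, it carries flag S): it is in state Z.
By R21 (it has an expired credential, it is denied): it has marker X.
By R22 (it has marker K1, it is audited): it is rate-limited.
By R23 (it is in state Z, it is in state K, it has a valid MFA token): it is classified as N.
By R25 (it carries flag W, it is granted): it is from an internal IP.
By R6 (it is from an internal IP, it has an admin role): it has attribute G.
By R11 (it is classified as N, it has an admin role, it has marker X): it is elevated.
By R29 (it has attribute G): it is in category U.
By R30 (it is in category U, it is rate-limited): it is tagged L.
By R9 (it is tagged L, it is elevated): it is in state C.

Yes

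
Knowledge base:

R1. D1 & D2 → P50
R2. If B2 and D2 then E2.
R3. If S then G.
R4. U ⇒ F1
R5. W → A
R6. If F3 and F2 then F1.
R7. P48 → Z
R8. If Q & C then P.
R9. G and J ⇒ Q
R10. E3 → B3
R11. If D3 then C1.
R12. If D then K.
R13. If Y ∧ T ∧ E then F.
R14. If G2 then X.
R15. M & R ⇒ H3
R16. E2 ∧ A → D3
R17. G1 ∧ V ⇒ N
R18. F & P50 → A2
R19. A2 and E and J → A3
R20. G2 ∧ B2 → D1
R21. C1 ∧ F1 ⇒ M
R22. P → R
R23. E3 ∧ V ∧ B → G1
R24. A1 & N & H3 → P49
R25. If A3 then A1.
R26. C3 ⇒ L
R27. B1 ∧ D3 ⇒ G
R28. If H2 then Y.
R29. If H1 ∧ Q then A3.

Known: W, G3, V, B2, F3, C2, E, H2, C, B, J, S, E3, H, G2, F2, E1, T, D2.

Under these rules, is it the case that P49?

E2  (by R2: B2, D2)
G  (by R3: S)
A  (by R5: W)
F1  (by R6: F3, F2)
Q  (by R9: G, J)
D3  (by R16: E2, A)
D1  (by R20: G2, B2)
G1  (by R23: E3, V, B)
Y  (by R28: H2)
P50  (by R1: D1, D2)
P  (by R8: Q, C)
C1  (by R11: D3)
F  (by R13: Y, T, E)
N  (by R17: G1, V)
A2  (by R18: F, P50)
A3  (by R19: A2, E, J)
M  (by R21: C1, F1)
R  (by R22: P)
A1  (by R25: A3)
H3  (by R15: M, R)
P49  (by R24: A1, N, H3)

Yes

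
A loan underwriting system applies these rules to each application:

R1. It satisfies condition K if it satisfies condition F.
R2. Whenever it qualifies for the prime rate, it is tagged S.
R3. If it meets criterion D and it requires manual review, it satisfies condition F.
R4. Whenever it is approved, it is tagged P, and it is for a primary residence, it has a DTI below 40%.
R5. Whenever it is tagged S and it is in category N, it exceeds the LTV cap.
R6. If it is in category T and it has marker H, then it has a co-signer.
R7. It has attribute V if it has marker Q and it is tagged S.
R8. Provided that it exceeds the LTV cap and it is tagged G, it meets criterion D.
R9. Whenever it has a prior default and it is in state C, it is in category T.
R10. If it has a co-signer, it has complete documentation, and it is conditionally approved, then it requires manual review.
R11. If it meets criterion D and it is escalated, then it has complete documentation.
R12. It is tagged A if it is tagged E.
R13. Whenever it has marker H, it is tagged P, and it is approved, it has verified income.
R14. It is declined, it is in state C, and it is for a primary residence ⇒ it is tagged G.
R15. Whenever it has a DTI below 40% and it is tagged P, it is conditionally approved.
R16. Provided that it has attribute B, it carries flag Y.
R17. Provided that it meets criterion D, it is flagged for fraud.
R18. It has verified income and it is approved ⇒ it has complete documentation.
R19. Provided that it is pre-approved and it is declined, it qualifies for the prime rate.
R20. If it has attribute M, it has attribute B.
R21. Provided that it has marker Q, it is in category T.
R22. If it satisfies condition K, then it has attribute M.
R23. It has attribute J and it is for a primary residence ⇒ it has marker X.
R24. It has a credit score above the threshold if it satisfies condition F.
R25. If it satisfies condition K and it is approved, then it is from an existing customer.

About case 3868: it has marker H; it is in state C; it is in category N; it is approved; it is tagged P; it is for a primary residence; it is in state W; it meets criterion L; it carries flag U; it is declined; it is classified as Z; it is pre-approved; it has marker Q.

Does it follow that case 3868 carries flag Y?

Yes

By R4 (it is approved, it is tagged P, it is for a primary residence): it has a DTI below 40%.
By R13 (it has marker H, it is tagged P, it is approved): it has verified income.
By R14 (it is declined, it is in state C, it is for a primary residence): it is tagged G.
By R15 (it has a DTI below 40%, it is tagged P): it is conditionally approved.
By R18 (it has verified income, it is approved): it has complete documentation.
By R19 (it is pre-approved, it is declined): it qualifies for the prime rate.
By R21 (it has marker Q): it is in category T.
By R2 (it qualifies for the prime rate): it is tagged S.
By R5 (it is tagged S, it is in category N): it exceeds the LTV cap.
By R6 (it is in category T, it has marker H): it has a co-signer.
By R8 (it exceeds the LTV cap, it is tagged G): it meets criterion D.
By R10 (it has a co-signer, it has complete documentation, it is conditionally approved): it requires manual review.
By R3 (it meets criterion D, it requires manual review): it satisfies condition F.
By R1 (it satisfies condition F): it satisfies condition K.
By R22 (it satisfies condition K): it has attribute M.
By R20 (it has attribute M): it has attribute B.
By R16 (it has attribute B): it carries flag Y.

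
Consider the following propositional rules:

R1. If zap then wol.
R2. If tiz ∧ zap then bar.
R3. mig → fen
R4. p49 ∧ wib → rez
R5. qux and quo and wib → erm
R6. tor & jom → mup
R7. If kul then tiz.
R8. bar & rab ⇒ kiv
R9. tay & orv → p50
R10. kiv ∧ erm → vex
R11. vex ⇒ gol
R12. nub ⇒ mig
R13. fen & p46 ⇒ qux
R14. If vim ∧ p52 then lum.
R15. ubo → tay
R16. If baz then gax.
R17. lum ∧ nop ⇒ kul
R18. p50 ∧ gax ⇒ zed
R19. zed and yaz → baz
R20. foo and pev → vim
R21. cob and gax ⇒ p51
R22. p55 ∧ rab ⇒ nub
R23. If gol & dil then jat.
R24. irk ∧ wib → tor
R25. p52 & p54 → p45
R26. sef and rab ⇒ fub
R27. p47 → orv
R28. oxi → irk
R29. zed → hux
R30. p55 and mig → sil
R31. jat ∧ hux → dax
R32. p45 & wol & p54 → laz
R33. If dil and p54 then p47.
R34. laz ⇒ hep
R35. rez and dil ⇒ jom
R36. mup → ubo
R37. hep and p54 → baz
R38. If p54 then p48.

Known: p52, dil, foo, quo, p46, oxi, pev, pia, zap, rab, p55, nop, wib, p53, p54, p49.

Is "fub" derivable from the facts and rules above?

Forward chaining from the given facts derives: wol, rez, vim, nub, p45, irk, laz, p47, hep, jom, baz, p48, mig, lum, gax, kul, tor, orv, sil, fen, mup, tiz, qux, ubo, bar, erm, kiv, vex, gol, tay, jat, p50, zed, hux, dax.
The only rule concluding fub is R26, which needs sef; that is never established.

No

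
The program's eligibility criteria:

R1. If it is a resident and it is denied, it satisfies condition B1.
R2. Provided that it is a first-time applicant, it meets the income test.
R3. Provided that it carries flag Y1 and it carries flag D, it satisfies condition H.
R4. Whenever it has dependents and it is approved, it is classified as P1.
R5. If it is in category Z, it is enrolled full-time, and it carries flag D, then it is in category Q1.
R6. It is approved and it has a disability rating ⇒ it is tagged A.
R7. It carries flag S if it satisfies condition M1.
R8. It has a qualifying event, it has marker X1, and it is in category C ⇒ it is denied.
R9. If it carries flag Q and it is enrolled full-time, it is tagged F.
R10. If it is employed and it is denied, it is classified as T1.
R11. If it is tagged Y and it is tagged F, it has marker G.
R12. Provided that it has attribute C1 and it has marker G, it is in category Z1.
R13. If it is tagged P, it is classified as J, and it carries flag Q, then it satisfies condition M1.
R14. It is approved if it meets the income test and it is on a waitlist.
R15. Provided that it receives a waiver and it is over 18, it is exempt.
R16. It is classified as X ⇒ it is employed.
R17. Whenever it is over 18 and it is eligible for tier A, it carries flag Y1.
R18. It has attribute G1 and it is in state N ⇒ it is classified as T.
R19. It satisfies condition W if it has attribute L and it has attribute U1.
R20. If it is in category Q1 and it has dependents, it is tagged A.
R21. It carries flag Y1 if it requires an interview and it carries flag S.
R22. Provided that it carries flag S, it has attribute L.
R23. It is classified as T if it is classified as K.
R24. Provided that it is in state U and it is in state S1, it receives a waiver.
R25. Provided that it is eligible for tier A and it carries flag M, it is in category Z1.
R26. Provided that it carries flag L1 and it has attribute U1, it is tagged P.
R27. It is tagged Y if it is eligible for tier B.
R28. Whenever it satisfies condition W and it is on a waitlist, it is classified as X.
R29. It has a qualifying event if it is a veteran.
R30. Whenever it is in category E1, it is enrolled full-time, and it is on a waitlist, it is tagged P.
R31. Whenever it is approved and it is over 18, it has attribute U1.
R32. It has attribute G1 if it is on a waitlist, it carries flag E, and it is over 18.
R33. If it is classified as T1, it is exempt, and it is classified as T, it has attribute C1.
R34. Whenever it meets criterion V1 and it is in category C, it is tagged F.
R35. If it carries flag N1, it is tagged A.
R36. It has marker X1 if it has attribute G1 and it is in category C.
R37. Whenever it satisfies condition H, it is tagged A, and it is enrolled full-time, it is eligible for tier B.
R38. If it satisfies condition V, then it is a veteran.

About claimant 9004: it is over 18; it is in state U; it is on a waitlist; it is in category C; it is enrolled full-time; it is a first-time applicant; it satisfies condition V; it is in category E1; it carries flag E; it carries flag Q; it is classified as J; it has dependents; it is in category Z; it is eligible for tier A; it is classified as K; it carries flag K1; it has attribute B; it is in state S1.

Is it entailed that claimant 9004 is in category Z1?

Forward chaining from the given facts derives: meets the income test, is tagged F, is approved, carries flag Y1, is classified as T, receives a waiver, is tagged P, has attribute U1, has attribute G1, has marker X1, is a veteran, is classified as P1, satisfies condition M1, is exempt, has a qualifying event, carries flag S, is denied, has attribute L, satisfies condition W, is classified as X, is employed, is classified as T1, has attribute C1.
Rules concluding "it is in category Z1": R12 needs "it has marker G"; R25 needs "it carries flag M" — none of these are established.

No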